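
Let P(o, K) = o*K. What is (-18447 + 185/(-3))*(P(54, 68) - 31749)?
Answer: 519667834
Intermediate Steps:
P(o, K) = K*o
(-18447 + 185/(-3))*(P(54, 68) - 31749) = (-18447 + 185/(-3))*(68*54 - 31749) = (-18447 + 185*(-1/3))*(3672 - 31749) = (-18447 - 185/3)*(-28077) = -55526/3*(-28077) = 519667834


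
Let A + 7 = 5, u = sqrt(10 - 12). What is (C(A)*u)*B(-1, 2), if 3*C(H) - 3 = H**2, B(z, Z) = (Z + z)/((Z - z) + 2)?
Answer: 7*I*sqrt(2)/15 ≈ 0.65997*I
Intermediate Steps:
u = I*sqrt(2) (u = sqrt(-2) = I*sqrt(2) ≈ 1.4142*I)
A = -2 (A = -7 + 5 = -2)
B(z, Z) = (Z + z)/(2 + Z - z)
C(H) = 1 + H**2/3
(C(A)*u)*B(-1, 2) = ((1 + (1/3)*(-2)**2)*(I*sqrt(2)))*((2 - 1)/(2 + 2 - 1*(-1))) = ((1 + (1/3)*4)*(I*sqrt(2)))*(1/(2 + 2 + 1)) = ((1 + 4/3)*(I*sqrt(2)))*(1/5) = (7*(I*sqrt(2))/3)*((1/5)*1) = (7*I*sqrt(2)/3)*(1/5) = 7*I*sqrt(2)/15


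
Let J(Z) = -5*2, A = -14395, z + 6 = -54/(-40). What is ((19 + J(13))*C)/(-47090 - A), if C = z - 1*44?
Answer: 8757/653900 ≈ 0.013392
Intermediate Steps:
z = -93/20 (z = -6 - 54/(-40) = -6 - 54*(-1/40) = -6 + 27/20 = -93/20 ≈ -4.6500)
C = -973/20 (C = -93/20 - 1*44 = -93/20 - 44 = -973/20 ≈ -48.650)
J(Z) = -10
((19 + J(13))*C)/(-47090 - A) = ((19 - 10)*(-973/20))/(-47090 - 1*(-14395)) = (9*(-973/20))/(-47090 + 14395) = -8757/20/(-32695) = -8757/20*(-1/32695) = 8757/653900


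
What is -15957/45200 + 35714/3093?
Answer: 1564917799/139803600 ≈ 11.194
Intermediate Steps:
-15957/45200 + 35714/3093 = 1564917799/139803600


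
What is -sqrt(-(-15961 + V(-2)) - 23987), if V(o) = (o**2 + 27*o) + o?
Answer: -3*I*sqrt(886) ≈ -89.297*I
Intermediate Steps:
V(o) = o**2 + 28*o
-sqrt(-(-15961 + V(-2)) - 23987) = -sqrt(-(-15961 - 2*(28 - 2)) - 23987) = -sqrt(-(-15961 - 2*26) - 23987) = -sqrt(-(-15961 - 52) - 23987) = -sqrt(-1*(-16013) - 23987) = -sqrt(16013 - 23987) = -sqrt(-7974) = -3*I*sqrt(886)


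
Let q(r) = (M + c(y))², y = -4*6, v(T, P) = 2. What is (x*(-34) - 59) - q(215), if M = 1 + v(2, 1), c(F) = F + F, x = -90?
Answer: 976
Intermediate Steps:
y = -24
c(F) = 2*F
M = 3 (M = 1 + 2 = 3)
q(r) = 2025 (q(r) = (3 + 2*(-24))² = (3 - 48)² = (-45)² = 2025)
(x*(-34) - 59) - q(215) = (-90*(-34) - 59) - 1*2025 = (3060 - 59) - 2025 = 3001 - 2025 = 976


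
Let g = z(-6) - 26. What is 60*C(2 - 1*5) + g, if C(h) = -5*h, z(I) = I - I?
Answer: 874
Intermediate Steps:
z(I) = 0
g = -26 (g = 0 - 26 = -26)
60*C(2 - 1*5) + g = 60*(-5*(2 - 1*5)) - 26 = 60*(-5*(2 - 5)) - 26 = 60*(-5*(-3)) - 26 = 60*15 - 26 = 900 - 26 = 874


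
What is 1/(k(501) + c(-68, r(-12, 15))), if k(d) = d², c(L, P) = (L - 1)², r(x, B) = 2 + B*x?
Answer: 1/255762 ≈ 3.9099e-6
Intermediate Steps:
c(L, P) = (-1 + L)²
1/(k(501) + c(-68, r(-12, 15))) = 1/(501² + (-1 - 68)²) = 1/(251001 + (-69)²) = 1/(251001 + 4761) = 1/255762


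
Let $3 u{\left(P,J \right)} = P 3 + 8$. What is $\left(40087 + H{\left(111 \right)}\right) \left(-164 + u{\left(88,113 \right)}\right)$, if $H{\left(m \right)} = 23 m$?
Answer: $- \frac{9380800}{3} \approx -3.1269 \cdot 10^{6}$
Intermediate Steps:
$u{\left(P,J \right)} = \frac{8}{3} + P$ ($u{\left(P,J \right)} = \frac{P 3 + 8}{3} = \frac{3 P + 8}{3} = \frac{8 + 3 P}{3} = \frac{8}{3} + P$)
$\left(40087 + H{\left(111 \right)}\right) \left(-164 + u{\left(88,113 \right)}\right) = \left(40087 + 23 \cdot 111\right) \left(-164 + \left(\frac{8}{3} + 88\right)\right) = \left(40087 + 2553\right) \left(-164 + \frac{272}{3}\right) = 42640 \left(- \frac{220}{3}\right) = - \frac{9380800}{3}$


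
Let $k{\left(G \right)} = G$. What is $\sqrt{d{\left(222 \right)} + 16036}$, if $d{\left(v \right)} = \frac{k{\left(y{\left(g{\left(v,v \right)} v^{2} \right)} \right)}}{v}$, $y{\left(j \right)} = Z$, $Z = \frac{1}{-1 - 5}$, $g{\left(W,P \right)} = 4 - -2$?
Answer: $\frac{\sqrt{790318187}}{222} \approx 126.63$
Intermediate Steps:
$g{\left(W,P \right)} = 6$ ($g{\left(W,P \right)} = 4 + 2 = 6$)
$Z = - \frac{1}{6}$ ($Z = \frac{1}{-6} = - \frac{1}{6} \approx -0.16667$)
$y{\left(j \right)} = - \frac{1}{6}$
$d{\left(v \right)} = - \frac{1}{6 v}$
$\sqrt{d{\left(222 \right)} + 16036} = \sqrt{- \frac{1}{6 \cdot 222} + 16036} = \sqrt{\left(- \frac{1}{6}\right) \frac{1}{222} + 16036} = \sqrt{- \frac{1}{1332} + 16036} = \sqrt{\frac{21359951}{1332}} = \frac{\sqrt{790318187}}{222}$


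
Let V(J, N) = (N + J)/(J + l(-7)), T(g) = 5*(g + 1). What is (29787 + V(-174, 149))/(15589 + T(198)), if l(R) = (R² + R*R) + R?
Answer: 1236173/688236 ≈ 1.7961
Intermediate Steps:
l(R) = R + 2*R² (l(R) = (R² + R²) + R = 2*R² + R = R + 2*R²)
T(g) = 5 + 5*g (T(g) = 5*(1 + g) = 5 + 5*g)
V(J, N) = (J + N)/(91 + J) (V(J, N) = (N + J)/(J - 7*(1 + 2*(-7))) = (J + N)/(J - 7*(1 - 14)) = (J + N)/(J - 7*(-13)) = (J + N)/(J + 91) = (J + N)/(91 + J))
(29787 + V(-174, 149))/(15589 + T(198)) = (29787 + (-174 + 149)/(91 - 174))/(15589 + (5 + 5*198)) = (29787 - 25/(-83))/(15589 + (5 + 990)) = (29787 - 1/83*(-25))/(15589 + 995) = (29787 + 25/83)/16584 = (2472346/83)*(1/16584) = 1236173/688236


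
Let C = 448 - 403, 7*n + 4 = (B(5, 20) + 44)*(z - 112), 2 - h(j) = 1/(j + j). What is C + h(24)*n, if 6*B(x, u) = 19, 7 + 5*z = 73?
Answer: -1283899/1008 ≈ -1273.7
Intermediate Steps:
z = 66/5 (z = -7/5 + (⅕)*73 = -7/5 + 73/5 = 66/5 ≈ 13.200)
B(x, u) = 19/6 (B(x, u) = (⅙)*19 = 19/6)
h(j) = 2 - 1/(2*j) (h(j) = 2 - 1/(j + j) = 2 - 1/(2*j))
n = -69961/105 (n = -4/7 + ((19/6 + 44)*(66/5 - 112))/7 = -4/7 + ((283/6)*(-494/5))/7 = -4/7 + (⅐)*(-69901/15) = -4/7 - 69901/105 = -69961/105 ≈ -666.29)
C = 45
C + h(24)*n = 45 + (2 - ½/24)*(-69961/105) = 45 + (2 - ½*1/24)*(-69961/105) = 45 + (2 - 1/48)*(-69961/105) = 45 + (95/48)*(-69961/105) = 45 - 1329259/1008 = -1283899/1008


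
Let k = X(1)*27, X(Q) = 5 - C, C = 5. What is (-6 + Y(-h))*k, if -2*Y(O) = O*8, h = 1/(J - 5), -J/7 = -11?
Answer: 0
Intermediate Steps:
J = 77 (J = -7*(-11) = 77)
h = 1/72 (h = 1/(77 - 5) = 1/72 ≈ 0.013889)
X(Q) = 0 (X(Q) = 5 - 1*5 = 5 - 5 = 0)
k = 0 (k = 0*27 = 0)
Y(O) = -4*O (Y(O) = -O*8/2 = -4*O)
(-6 + Y(-h))*k = (-6 - (-4)/72)*0 = (-6 - 4*(-1/72))*0 = (-6 + 1/18)*0 = -107/18*0 = 0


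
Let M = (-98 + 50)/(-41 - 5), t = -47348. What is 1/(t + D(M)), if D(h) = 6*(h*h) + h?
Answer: -529/25043084 ≈ -2.1124e-5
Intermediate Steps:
M = 24/23 (M = -48/(-46) = -48*(-1/46) = 24/23 ≈ 1.0435)
D(h) = h + 6*h² (D(h) = 6*h² + h = h + 6*h²)
1/(t + D(M)) = 1/(-47348 + 24*(1 + 6*(24/23))/23) = 1/(-47348 + 24*(1 + 144/23)/23) = 1/(-47348 + (24/23)*(167/23)) = 1/(-47348 + 4008/529) = 1/(-25043084/529) = -529/25043084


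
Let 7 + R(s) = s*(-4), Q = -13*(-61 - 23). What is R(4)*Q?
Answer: -25116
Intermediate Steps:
Q = 1092 (Q = -13*(-84) = 1092)
R(s) = -7 - 4*s (R(s) = -7 + s*(-4) = -7 - 4*s)
R(4)*Q = (-7 - 4*4)*1092 = (-7 - 16)*1092 = -23*1092 = -25116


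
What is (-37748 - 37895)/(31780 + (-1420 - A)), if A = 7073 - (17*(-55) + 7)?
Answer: -75643/22359 ≈ -3.3831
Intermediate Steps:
A = 8001 (A = 7073 - (-935 + 7) = 7073 - 1*(-928) = 7073 + 928 = 8001)
(-37748 - 37895)/(31780 + (-1420 - A)) = (-37748 - 37895)/(31780 + (-1420 - 1*8001)) = -75643/(31780 + (-1420 - 8001)) = -75643/(31780 - 9421) = -75643/22359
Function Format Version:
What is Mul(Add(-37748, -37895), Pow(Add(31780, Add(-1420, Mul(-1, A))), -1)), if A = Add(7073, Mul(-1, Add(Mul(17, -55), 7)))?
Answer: Rational(-75643, 22359) ≈ -3.3831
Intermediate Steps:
A = 8001 (A = Add(7073, Mul(-1, Add(-935, 7))) = Add(7073, Mul(-1, -928)) = Add(7073, 928) = 8001)
Mul(Add(-37748, -37895), Pow(Add(31780, Add(-1420, Mul(-1, A))), -1)) = Mul(Add(-37748, -37895), Pow(Add(31780, Add(-1420, Mul(-1, 8001))), -1)) = Mul(-75643, Pow(Add(31780, Add(-1420, -8001)), -1)) = Mul(-75643, Pow(Add(31780, -9421), -1)) = Mul(-75643, Pow(22359, -1)) = Mul(-75643, Rational(1, 22359)) = Rational(-75643, 22359)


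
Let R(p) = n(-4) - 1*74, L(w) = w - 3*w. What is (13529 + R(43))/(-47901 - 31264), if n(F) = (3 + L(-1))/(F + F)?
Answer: -21527/126664 ≈ -0.16995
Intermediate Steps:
L(w) = -2*w
n(F) = 5/(2*F) (n(F) = (3 - 2*(-1))/(F + F) = (3 + 2)/((2*F)) = 5*(1/(2*F)) = 5/(2*F))
R(p) = -597/8 (R(p) = (5/2)/(-4) - 1*74 = (5/2)*(-¼) - 74 = -5/8 - 74 = -597/8)
(13529 + R(43))/(-47901 - 31264) = (13529 - 597/8)/(-47901 - 31264) = (107635/8)/(-79165) = (107635/8)*(-1/79165) = -21527/126664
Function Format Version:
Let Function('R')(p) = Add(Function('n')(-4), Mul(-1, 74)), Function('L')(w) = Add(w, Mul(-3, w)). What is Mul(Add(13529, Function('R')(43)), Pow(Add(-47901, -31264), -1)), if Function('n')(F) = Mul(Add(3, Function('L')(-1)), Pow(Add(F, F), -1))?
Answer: Rational(-21527, 126664) ≈ -0.16995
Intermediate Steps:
Function('L')(w) = Mul(-2, w)
Function('n')(F) = Mul(Rational(5, 2), Pow(F, -1)) (Function('n')(F) = Mul(Add(3, Mul(-2, -1)), Pow(Add(F, F), -1)) = Mul(Add(3, 2), Pow(Mul(2, F), -1)) = Mul(5, Mul(Rational(1, 2), Pow(F, -1))) = Mul(Rational(5, 2), Pow(F, -1)))
Function('R')(p) = Rational(-597, 8) (Function('R')(p) = Add(Mul(Rational(5, 2), Pow(-4, -1)), Mul(-1, 74)) = Add(Mul(Rational(5, 2), Rational(-1, 4)), -74) = Add(Rational(-5, 8), -74) = Rational(-597, 8))
Mul(Add(13529, Function('R')(43)), Pow(Add(-47901, -31264), -1)) = Mul(Add(13529, Rational(-597, 8)), Pow(Add(-47901, -31264), -1)) = Mul(Rational(107635, 8), Pow(-79165, -1)) = Mul(Rational(107635, 8), Rational(-1, 79165)) = Rational(-21527, 126664)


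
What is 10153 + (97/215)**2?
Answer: 469331834/46225 ≈ 10153.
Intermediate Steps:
10153 + (97/215)**2 = 10153 + 9409/46225 = 469331834/46225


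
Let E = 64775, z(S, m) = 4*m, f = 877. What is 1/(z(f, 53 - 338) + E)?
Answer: 1/63635 ≈ 1.5715e-5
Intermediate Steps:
1/(z(f, 53 - 338) + E) = 1/(4*(53 - 338) + 64775) = 1/(4*(-285) + 64775) = 1/(-1140 + 64775) = 1/63635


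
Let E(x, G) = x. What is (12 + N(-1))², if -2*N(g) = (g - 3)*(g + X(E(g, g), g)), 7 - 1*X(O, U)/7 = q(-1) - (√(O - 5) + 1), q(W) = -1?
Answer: 17320 + 3808*I*√6 ≈ 17320.0 + 9327.7*I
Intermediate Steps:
X(O, U) = 63 + 7*√(-5 + O) (X(O, U) = 49 - 7*(-1 - (√(O - 5) + 1)) = 49 - 7*(-1 - (√(-5 + O) + 1)) = 49 - 7*(-1 - (1 + √(-5 + O))) = 49 - 7*(-1 + (-1 - √(-5 + O))) = 49 - 7*(-2 - √(-5 + O)) = 49 + (14 + 7*√(-5 + O)) = 63 + 7*√(-5 + O))
N(g) = -(-3 + g)*(63 + g + 7*√(-5 + g))/2 (N(g) = -(g - 3)*(g + (63 + 7*√(-5 + g)))/2 = -(-3 + g)*(63 + g + 7*√(-5 + g))/2)
(12 + N(-1))² = (12 + (189/2 - 30*(-1) - ½*(-1)² + 21*√(-5 - 1)/2 - 7/2*(-1)*√(-5 - 1)))² = (12 + (189/2 + 30 - ½*1 + 21*√(-6)/2 - 7/2*(-1)*√(-6)))² = (12 + (189/2 + 30 - ½ + 21*(I*√6)/2 - 7/2*(-1)*I*√6))² = (12 + (189/2 + 30 - ½ + 21*I*√6/2 + 7*I*√6/2))² = (12 + (124 + 14*I*√6))² = (136 + 14*I*√6)²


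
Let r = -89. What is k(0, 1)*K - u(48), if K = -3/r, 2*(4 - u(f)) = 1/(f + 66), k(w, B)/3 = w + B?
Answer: -79027/20292 ≈ -3.8945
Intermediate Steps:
k(w, B) = 3*B + 3*w (k(w, B) = 3*(w + B) = 3*(B + w) = 3*B + 3*w)
u(f) = 4 - 1/(2*(66 + f)) (u(f) = 4 - 1/(2*(f + 66)) = 4 - 1/(2*(66 + f)))
K = 3/89 (K = -3/(-89) = -3*(-1/89) = 3/89 ≈ 0.033708)
k(0, 1)*K - u(48) = (3*1 + 3*0)*(3/89) - (527 + 8*48)/(2*(66 + 48)) = (3 + 0)*(3/89) - (527 + 384)/(2*114) = 3*(3/89) - 911/(2*114) = 9/89 - 1*911/228 = 9/89 - 911/228 = -79027/20292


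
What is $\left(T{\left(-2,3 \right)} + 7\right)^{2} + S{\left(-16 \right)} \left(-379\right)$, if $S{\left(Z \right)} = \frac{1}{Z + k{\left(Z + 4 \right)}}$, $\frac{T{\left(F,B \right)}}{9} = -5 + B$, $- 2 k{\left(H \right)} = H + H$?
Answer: $\frac{863}{4} \approx 215.75$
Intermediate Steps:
$k{\left(H \right)} = - H$ ($k{\left(H \right)} = - \frac{H + H}{2} = - \frac{2 H}{2} = - H$)
$T{\left(F,B \right)} = -45 + 9 B$ ($T{\left(F,B \right)} = 9 \left(-5 + B\right) = -45 + 9 B$)
$S{\left(Z \right)} = - \frac{1}{4}$ ($S{\left(Z \right)} = \frac{1}{Z - \left(Z + 4\right)} = \frac{1}{Z - \left(4 + Z\right)} = \frac{1}{-4} = - \frac{1}{4}$)
$\left(T{\left(-2,3 \right)} + 7\right)^{2} + S{\left(-16 \right)} \left(-379\right) = \left(\left(-45 + 9 \cdot 3\right) + 7\right)^{2} - - \frac{379}{4} = \left(\left(-45 + 27\right) + 7\right)^{2} + \frac{379}{4} = \left(-18 + 7\right)^{2} + \frac{379}{4} = \left(-11\right)^{2} + \frac{379}{4} = 121 + \frac{379}{4} = \frac{863}{4}$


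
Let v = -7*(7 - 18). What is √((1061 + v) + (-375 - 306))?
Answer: √457 ≈ 21.378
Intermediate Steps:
v = 77 (v = -7*(-11) = 77)
√((1061 + v) + (-375 - 306)) = √((1061 + 77) + (-375 - 306)) = √(1138 - 681) = √457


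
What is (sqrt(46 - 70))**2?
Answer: -24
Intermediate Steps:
(sqrt(46 - 70))**2 = (sqrt(-24))**2 = (2*I*sqrt(6))**2 = -24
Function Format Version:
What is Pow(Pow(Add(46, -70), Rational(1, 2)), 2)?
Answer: -24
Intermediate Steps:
Pow(Pow(Add(46, -70), Rational(1, 2)), 2) = Pow(Pow(-24, Rational(1, 2)), 2) = Pow(Mul(2, I, Pow(6, Rational(1, 2))), 2) = -24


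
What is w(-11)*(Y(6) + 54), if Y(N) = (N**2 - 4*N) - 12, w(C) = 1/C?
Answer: -54/11 ≈ -4.9091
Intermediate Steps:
Y(N) = -12 + N**2 - 4*N
w(-11)*(Y(6) + 54) = ((-12 + 6**2 - 4*6) + 54)/(-11) = -((-12 + 36 - 24) + 54)/11 = -(0 + 54)/11 = -1/11*54 = -54/11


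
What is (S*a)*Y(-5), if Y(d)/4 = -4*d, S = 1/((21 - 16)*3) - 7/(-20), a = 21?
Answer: 700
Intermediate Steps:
S = 5/12 (S = (⅓)/5 - 7*(-1/20) = (⅕)*(⅓) + 7/20 = 1/15 + 7/20 = 5/12 ≈ 0.41667)
Y(d) = -16*d (Y(d) = 4*(-4*d) = -16*d)
(S*a)*Y(-5) = ((5/12)*21)*(-16*(-5)) = (35/4)*80 = 700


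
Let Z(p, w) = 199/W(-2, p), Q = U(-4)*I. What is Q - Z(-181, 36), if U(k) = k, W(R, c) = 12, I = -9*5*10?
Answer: 21401/12 ≈ 1783.4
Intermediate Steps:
I = -450 (I = -45*10 = -450)
Q = 1800 (Q = -4*(-450) = 1800)
Z(p, w) = 199/12
Q - Z(-181, 36) = 1800 - 1*199/12 = 1800 - 199/12 = 21401/12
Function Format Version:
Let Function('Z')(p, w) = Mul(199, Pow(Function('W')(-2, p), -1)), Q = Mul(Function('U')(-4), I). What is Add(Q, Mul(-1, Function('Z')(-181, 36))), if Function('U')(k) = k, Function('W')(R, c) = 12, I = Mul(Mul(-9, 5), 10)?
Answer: Rational(21401, 12) ≈ 1783.4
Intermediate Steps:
I = -450 (I = Mul(-45, 10) = -450)
Q = 1800 (Q = Mul(-4, -450) = 1800)
Function('Z')(p, w) = Rational(199, 12) (Function('Z')(p, w) = Mul(199, Pow(12, -1)) = Mul(199, Rational(1, 12)) = Rational(199, 12))
Add(Q, Mul(-1, Function('Z')(-181, 36))) = Add(1800, Mul(-1, Rational(199, 12))) = Add(1800, Rational(-199, 12)) = Rational(21401, 12)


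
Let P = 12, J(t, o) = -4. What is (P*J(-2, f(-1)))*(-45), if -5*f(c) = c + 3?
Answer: 2160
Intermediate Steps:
f(c) = -3/5 - c/5 (f(c) = -(c + 3)/5 = -(3 + c)/5 = -3/5 - c/5)
(P*J(-2, f(-1)))*(-45) = (12*(-4))*(-45) = -48*(-45) = 2160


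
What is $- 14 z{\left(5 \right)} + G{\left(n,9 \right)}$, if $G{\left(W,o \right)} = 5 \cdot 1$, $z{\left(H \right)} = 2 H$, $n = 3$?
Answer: $-135$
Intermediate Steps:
$G{\left(W,o \right)} = 5$
$- 14 z{\left(5 \right)} + G{\left(n,9 \right)} = - 14 \cdot 2 \cdot 5 + 5 = \left(-14\right) 10 + 5 = -140 + 5 = -135$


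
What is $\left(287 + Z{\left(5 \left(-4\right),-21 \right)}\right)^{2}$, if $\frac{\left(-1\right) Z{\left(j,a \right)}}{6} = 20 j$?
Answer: $7219969$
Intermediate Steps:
$Z{\left(j,a \right)} = - 120 j$ ($Z{\left(j,a \right)} = - 6 \cdot 20 j = - 120 j$)
$\left(287 + Z{\left(5 \left(-4\right),-21 \right)}\right)^{2} = \left(287 - 120 \cdot 5 \left(-4\right)\right)^{2} = \left(287 - -2400\right)^{2} = \left(287 + 2400\right)^{2} = 2687^{2} = 7219969$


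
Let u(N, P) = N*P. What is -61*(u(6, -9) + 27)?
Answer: 1647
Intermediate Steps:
-61*(u(6, -9) + 27) = -61*(6*(-9) + 27) = -61*(-54 + 27) = -61*(-27) = 1647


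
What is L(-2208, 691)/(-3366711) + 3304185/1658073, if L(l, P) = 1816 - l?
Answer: 3705854633261/1860750869301 ≈ 1.9916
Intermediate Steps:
L(-2208, 691)/(-3366711) + 3304185/1658073 = (1816 - 1*(-2208))/(-3366711) + 3304185/1658073 = (1816 + 2208)*(-1/3366711) + 3304185*(1/1658073) = 4024*(-1/3366711) + 1101395/552691 = -4024/3366711 + 1101395/552691 = 3705854633261/1860750869301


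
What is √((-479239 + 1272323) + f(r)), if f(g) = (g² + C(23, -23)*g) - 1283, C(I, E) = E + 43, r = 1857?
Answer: 13*√25310 ≈ 2068.2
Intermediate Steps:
C(I, E) = 43 + E
f(g) = -1283 + g² + 20*g (f(g) = (g² + (43 - 23)*g) - 1283 = (g² + 20*g) - 1283 = -1283 + g² + 20*g)
√((-479239 + 1272323) + f(r)) = √((-479239 + 1272323) + (-1283 + 1857² + 20*1857)) = √(793084 + (-1283 + 3448449 + 37140)) = √(793084 + 3484306) = √4277390 = 13*√25310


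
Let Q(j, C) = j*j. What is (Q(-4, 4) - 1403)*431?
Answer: -597797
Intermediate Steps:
Q(j, C) = j²
(Q(-4, 4) - 1403)*431 = ((-4)² - 1403)*431 = (16 - 1403)*431 = -1387*431 = -597797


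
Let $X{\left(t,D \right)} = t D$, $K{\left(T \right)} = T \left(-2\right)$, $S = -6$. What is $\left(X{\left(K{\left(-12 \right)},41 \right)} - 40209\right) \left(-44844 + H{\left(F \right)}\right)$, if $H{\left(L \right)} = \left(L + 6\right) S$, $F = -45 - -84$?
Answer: $1769596650$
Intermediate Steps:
$K{\left(T \right)} = - 2 T$
$X{\left(t,D \right)} = D t$
$F = 39$ ($F = -45 + 84 = 39$)
$H{\left(L \right)} = -36 - 6 L$ ($H{\left(L \right)} = \left(L + 6\right) \left(-6\right) = \left(6 + L\right) \left(-6\right) = -36 - 6 L$)
$\left(X{\left(K{\left(-12 \right)},41 \right)} - 40209\right) \left(-44844 + H{\left(F \right)}\right) = \left(41 \left(\left(-2\right) \left(-12\right)\right) - 40209\right) \left(-44844 - 270\right) = \left(41 \cdot 24 - 40209\right) \left(-44844 - 270\right) = \left(984 - 40209\right) \left(-44844 - 270\right) = \left(-39225\right) \left(-45114\right) = 1769596650$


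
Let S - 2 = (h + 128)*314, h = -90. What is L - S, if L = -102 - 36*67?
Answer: -14448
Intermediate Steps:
L = -2514 (L = -102 - 2412 = -2514)
S = 11934 (S = 2 + (-90 + 128)*314 = 2 + 38*314 = 2 + 11932 = 11934)
L - S = -2514 - 1*11934 = -2514 - 11934 = -14448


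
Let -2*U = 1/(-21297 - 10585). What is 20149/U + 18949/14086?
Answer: 18097422874845/14086 ≈ 1.2848e+9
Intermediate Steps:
U = 1/63764 (U = -1/(2*(-21297 - 10585)) = -½/(-31882) = -½*(-1/31882) = 1/63764 ≈ 1.5683e-5)
20149/U + 18949/14086 = 20149/(1/63764) + 18949/14086 = 20149*63764 + 18949*(1/14086) = 1284780836 + 18949/14086 = 18097422874845/14086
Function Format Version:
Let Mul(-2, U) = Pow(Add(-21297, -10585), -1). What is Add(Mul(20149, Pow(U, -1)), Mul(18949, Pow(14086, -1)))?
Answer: Rational(18097422874845, 14086) ≈ 1.2848e+9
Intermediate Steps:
U = Rational(1, 63764) (U = Mul(Rational(-1, 2), Pow(Add(-21297, -10585), -1)) = Mul(Rational(-1, 2), Pow(-31882, -1)) = Mul(Rational(-1, 2), Rational(-1, 31882)) = Rational(1, 63764) ≈ 1.5683e-5)
Add(Mul(20149, Pow(U, -1)), Mul(18949, Pow(14086, -1))) = Add(Mul(20149, Pow(Rational(1, 63764), -1)), Mul(18949, Pow(14086, -1))) = Add(Mul(20149, 63764), Mul(18949, Rational(1, 14086))) = Add(1284780836, Rational(18949, 14086)) = Rational(18097422874845, 14086)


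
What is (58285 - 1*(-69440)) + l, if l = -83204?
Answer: 44521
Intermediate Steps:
(58285 - 1*(-69440)) + l = (58285 - 1*(-69440)) - 83204 = (58285 + 69440) - 83204 = 127725 - 83204 = 44521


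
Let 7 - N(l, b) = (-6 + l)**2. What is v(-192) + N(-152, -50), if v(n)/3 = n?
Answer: -25533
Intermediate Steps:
v(n) = 3*n
N(l, b) = 7 - (-6 + l)**2
v(-192) + N(-152, -50) = 3*(-192) + (7 - (-6 - 152)**2) = -576 + (7 - 1*(-158)**2) = -576 + (7 - 1*24964) = -576 + (7 - 24964) = -576 - 24957 = -25533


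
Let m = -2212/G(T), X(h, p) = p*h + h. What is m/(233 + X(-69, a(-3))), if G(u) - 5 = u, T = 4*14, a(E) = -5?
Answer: -2212/31049 ≈ -0.071242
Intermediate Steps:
X(h, p) = h + h*p (X(h, p) = h*p + h = h + h*p)
T = 56
G(u) = 5 + u
m = -2212/61 (m = -2212/(5 + 56) = -2212/61 ≈ -36.262)
m/(233 + X(-69, a(-3))) = -2212/(61*(233 - 69*(1 - 5))) = -2212/(61*(233 - 69*(-4))) = -2212/(61*(233 + 276)) = -2212/61/509 = -2212/61*1/509 = -2212/31049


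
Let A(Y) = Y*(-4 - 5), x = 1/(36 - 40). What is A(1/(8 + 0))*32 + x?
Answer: -145/4 ≈ -36.250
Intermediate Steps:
x = -¼ (x = 1/(-4) = -¼ ≈ -0.25000)
A(Y) = -9*Y (A(Y) = Y*(-9) = -9*Y)
A(1/(8 + 0))*32 + x = -9/(8 + 0)*32 - ¼ = -9/8*32 - ¼ = -36 - ¼ = -145/4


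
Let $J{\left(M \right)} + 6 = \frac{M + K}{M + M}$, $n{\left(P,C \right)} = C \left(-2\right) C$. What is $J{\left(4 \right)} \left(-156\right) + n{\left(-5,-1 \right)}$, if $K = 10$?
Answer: $661$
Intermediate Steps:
$n{\left(P,C \right)} = - 2 C^{2}$ ($n{\left(P,C \right)} = - 2 C C = - 2 C^{2}$)
$J{\left(M \right)} = -6 + \frac{10 + M}{2 M}$ ($J{\left(M \right)} = -6 + \frac{M + 10}{M + M} = -6 + \frac{10 + M}{2 M}$)
$J{\left(4 \right)} \left(-156\right) + n{\left(-5,-1 \right)} = \left(- \frac{11}{2} + \frac{5}{4}\right) \left(-156\right) - 2 \left(-1\right)^{2} = \left(- \frac{11}{2} + 5 \cdot \frac{1}{4}\right) \left(-156\right) - 2 = \left(- \frac{11}{2} + \frac{5}{4}\right) \left(-156\right) - 2 = \left(- \frac{17}{4}\right) \left(-156\right) - 2 = 663 - 2 = 661$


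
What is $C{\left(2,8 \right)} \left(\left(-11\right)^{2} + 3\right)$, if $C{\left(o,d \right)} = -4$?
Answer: $-496$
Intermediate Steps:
$C{\left(2,8 \right)} \left(\left(-11\right)^{2} + 3\right) = - 4 \left(\left(-11\right)^{2} + 3\right) = - 4 \left(121 + 3\right) = \left(-4\right) 124 = -496$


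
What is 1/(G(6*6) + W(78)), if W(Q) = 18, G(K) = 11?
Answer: 1/29 ≈ 0.034483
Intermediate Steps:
1/(G(6*6) + W(78)) = 1/(11 + 18) = 1/29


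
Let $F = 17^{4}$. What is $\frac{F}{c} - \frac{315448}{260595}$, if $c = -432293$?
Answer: $- \frac{9301830427}{6626670255} \approx -1.4037$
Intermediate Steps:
$F = 83521$
$\frac{F}{c} - \frac{315448}{260595} = \frac{83521}{-432293} - \frac{315448}{260595} = 83521 \left(- \frac{1}{432293}\right) - \frac{315448}{260595} = - \frac{4913}{25429} - \frac{315448}{260595} = - \frac{9301830427}{6626670255}$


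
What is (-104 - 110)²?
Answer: 45796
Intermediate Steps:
(-104 - 110)² = (-214)² = 45796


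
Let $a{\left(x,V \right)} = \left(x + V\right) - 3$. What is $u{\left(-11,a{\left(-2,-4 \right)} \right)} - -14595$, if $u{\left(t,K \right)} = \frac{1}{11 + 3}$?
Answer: $\frac{204331}{14} \approx 14595.0$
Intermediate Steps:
$a{\left(x,V \right)} = -3 + V + x$ ($a{\left(x,V \right)} = \left(V + x\right) - 3 = -3 + V + x$)
$u{\left(t,K \right)} = \frac{1}{14}$
$u{\left(-11,a{\left(-2,-4 \right)} \right)} - -14595 = \frac{1}{14} - -14595 = \frac{1}{14} + 14595 = \frac{204331}{14}$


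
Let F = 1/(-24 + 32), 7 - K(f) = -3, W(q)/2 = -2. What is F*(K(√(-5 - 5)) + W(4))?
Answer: ¾ ≈ 0.75000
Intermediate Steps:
W(q) = -4 (W(q) = 2*(-2) = -4)
K(f) = 10 (K(f) = 7 - 1*(-3) = 7 + 3 = 10)
F = ⅛ (F = 1/8 = ⅛ ≈ 0.12500)
F*(K(√(-5 - 5)) + W(4)) = (10 - 4)/8 = (⅛)*6 = ¾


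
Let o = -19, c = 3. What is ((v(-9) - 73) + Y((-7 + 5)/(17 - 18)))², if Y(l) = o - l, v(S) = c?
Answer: 8281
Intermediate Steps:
v(S) = 3
Y(l) = -19 - l
((v(-9) - 73) + Y((-7 + 5)/(17 - 18)))² = ((3 - 73) + (-19 - (-7 + 5)/(17 - 18)))² = (-70 + (-19 - (-2)/(-1)))² = (-70 + (-19 - (-2)*(-1)))² = (-70 + (-19 - 1*2))² = (-70 + (-19 - 2))² = (-70 - 21)² = (-91)² = 8281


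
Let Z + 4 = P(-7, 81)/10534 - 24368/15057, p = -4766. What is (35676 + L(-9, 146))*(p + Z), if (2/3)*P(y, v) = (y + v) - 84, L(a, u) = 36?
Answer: -1501548155931968/8811691 ≈ -1.7040e+8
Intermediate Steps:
P(y, v) = -126 + 3*v/2 + 3*y/2 (P(y, v) = 3*((y + v) - 84)/2 = 3*((v + y) - 84)/2 = 3*(-84 + v + y)/2 = -126 + 3*v/2 + 3*y/2)
Z = -891360119/158610438 (Z = -4 + ((-126 + (3/2)*81 + (3/2)*(-7))/10534 - 24368/15057) = -4 + ((-126 + 243/2 - 21/2)*(1/10534) - 24368*1/15057) = -4 + (-15*1/10534 - 24368/15057) = -4 + (-15/10534 - 24368/15057) = -4 - 256918367/158610438 = -891360119/158610438 ≈ -5.6198)
(35676 + L(-9, 146))*(p + Z) = (35676 + 36)*(-4766 - 891360119/158610438) = 35712*(-756828707627/158610438) = -1501548155931968/8811691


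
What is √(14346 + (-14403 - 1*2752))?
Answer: 53*I ≈ 53.0*I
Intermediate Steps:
√(14346 + (-14403 - 1*2752)) = √(14346 + (-14403 - 2752)) = √(14346 - 17155) = √(-2809) = 53*I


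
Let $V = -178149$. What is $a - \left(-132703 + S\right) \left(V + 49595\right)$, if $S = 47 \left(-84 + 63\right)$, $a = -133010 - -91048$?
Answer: $-17186426222$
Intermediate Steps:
$a = -41962$ ($a = -133010 + 91048 = -41962$)
$S = -987$ ($S = 47 \left(-21\right) = -987$)
$a - \left(-132703 + S\right) \left(V + 49595\right) = -41962 - \left(-132703 - 987\right) \left(-178149 + 49595\right) = -41962 - \left(-133690\right) \left(-128554\right) = -41962 - 17186384260 = -17186426222$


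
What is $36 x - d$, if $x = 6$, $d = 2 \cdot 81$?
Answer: $54$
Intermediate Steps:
$d = 162$
$36 x - d = 36 \cdot 6 - 162 = 216 - 162 = 54$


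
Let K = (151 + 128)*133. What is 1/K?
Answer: 1/37107 ≈ 2.6949e-5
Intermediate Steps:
K = 37107 (K = 279*133 = 37107)
1/K = 1/37107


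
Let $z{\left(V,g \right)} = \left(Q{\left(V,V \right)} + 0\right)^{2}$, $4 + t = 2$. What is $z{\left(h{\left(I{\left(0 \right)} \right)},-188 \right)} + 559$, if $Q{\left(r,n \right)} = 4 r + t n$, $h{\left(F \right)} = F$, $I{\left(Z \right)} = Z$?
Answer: $559$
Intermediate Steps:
$t = -2$ ($t = -4 + 2 = -2$)
$Q{\left(r,n \right)} = - 2 n + 4 r$ ($Q{\left(r,n \right)} = 4 r - 2 n = - 2 n + 4 r$)
$z{\left(V,g \right)} = 4 V^{2}$ ($z{\left(V,g \right)} = \left(\left(- 2 V + 4 V\right) + 0\right)^{2} = \left(2 V + 0\right)^{2} = \left(2 V\right)^{2} = 4 V^{2}$)
$z{\left(h{\left(I{\left(0 \right)} \right)},-188 \right)} + 559 = 4 \cdot 0^{2} + 559 = 4 \cdot 0 + 559 = 0 + 559 = 559$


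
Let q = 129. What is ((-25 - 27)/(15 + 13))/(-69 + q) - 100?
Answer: -42013/420 ≈ -100.03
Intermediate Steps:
((-25 - 27)/(15 + 13))/(-69 + q) - 100 = ((-25 - 27)/(15 + 13))/(-69 + 129) - 100 = -52/28/60 - 100 = -52*1/28*(1/60) - 100 = -13/7*1/60 - 100 = -13/420 - 100 = -42013/420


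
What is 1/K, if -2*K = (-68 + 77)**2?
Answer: -2/81 ≈ -0.024691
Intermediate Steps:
K = -81/2 (K = -(-68 + 77)**2/2 = -1/2*9**2 = -1/2*81 = -81/2 ≈ -40.500)
1/K = 1/(-81/2) = -2/81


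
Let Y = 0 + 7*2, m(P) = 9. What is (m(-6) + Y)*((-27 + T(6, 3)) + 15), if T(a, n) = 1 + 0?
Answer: -253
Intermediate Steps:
Y = 14 (Y = 0 + 14 = 14)
T(a, n) = 1
(m(-6) + Y)*((-27 + T(6, 3)) + 15) = (9 + 14)*((-27 + 1) + 15) = 23*(-26 + 15) = 23*(-11) = -253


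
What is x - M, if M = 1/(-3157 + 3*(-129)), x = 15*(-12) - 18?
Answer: -701711/3544 ≈ -198.00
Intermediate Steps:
x = -198 (x = -180 - 18 = -198)
M = -1/3544 (M = 1/(-3157 - 387) = 1/(-3544) = -1/3544 ≈ -0.00028217)
x - M = -198 - 1*(-1/3544) = -198 + 1/3544 = -701711/3544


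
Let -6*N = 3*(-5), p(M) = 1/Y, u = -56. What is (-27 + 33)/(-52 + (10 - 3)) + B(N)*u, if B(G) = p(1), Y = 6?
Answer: -142/15 ≈ -9.4667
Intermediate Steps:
p(M) = ⅙ (p(M) = 1/6 = ⅙)
N = 5/2 (N = -(-5)/2 = -⅙*(-15) = 5/2 ≈ 2.5000)
B(G) = ⅙
(-27 + 33)/(-52 + (10 - 3)) + B(N)*u = (-27 + 33)/(-52 + (10 - 3)) + (⅙)*(-56) = 6/(-52 + 7) - 28/3 = 6/(-45) - 28/3 = 6*(-1/45) - 28/3 = -2/15 - 28/3 = -142/15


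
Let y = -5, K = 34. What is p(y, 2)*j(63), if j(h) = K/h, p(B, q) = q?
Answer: 68/63 ≈ 1.0794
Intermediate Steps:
j(h) = 34/h
p(y, 2)*j(63) = 2*(34/63) = 68/63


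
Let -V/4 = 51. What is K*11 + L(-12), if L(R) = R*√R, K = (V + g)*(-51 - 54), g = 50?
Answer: 177870 - 24*I*√3 ≈ 1.7787e+5 - 41.569*I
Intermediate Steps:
V = -204 (V = -4*51 = -204)
K = 16170 (K = (-204 + 50)*(-51 - 54) = -154*(-105) = 16170)
L(R) = R^(3/2)
K*11 + L(-12) = 16170*11 + (-12)^(3/2) = 177870 - 24*I*√3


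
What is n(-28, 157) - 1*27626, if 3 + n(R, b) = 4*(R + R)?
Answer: -27853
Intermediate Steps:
n(R, b) = -3 + 8*R (n(R, b) = -3 + 4*(R + R) = -3 + 4*(2*R) = -3 + 8*R)
n(-28, 157) - 1*27626 = (-3 + 8*(-28)) - 1*27626 = (-3 - 224) - 27626 = -227 - 27626 = -27853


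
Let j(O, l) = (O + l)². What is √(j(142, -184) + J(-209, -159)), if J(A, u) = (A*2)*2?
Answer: 4*√58 ≈ 30.463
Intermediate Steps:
J(A, u) = 4*A (J(A, u) = (2*A)*2 = 4*A)
√(j(142, -184) + J(-209, -159)) = √((142 - 184)² + 4*(-209)) = √((-42)² - 836) = √(1764 - 836) = √928 = 4*√58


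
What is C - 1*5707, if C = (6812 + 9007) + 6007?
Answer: 16119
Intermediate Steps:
C = 21826 (C = 15819 + 6007 = 21826)
C - 1*5707 = 21826 - 1*5707 = 21826 - 5707 = 16119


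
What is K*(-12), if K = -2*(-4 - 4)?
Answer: -192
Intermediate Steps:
K = 16 (K = -2*(-8) = 16)
K*(-12) = 16*(-12) = -192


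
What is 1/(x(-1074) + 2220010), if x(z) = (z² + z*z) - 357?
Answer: 1/4526605 ≈ 2.2092e-7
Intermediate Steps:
x(z) = -357 + 2*z² (x(z) = (z² + z²) - 357 = 2*z² - 357 = -357 + 2*z²)
1/(x(-1074) + 2220010) = 1/((-357 + 2*(-1074)²) + 2220010) = 1/((-357 + 2*1153476) + 2220010) = 1/((-357 + 2306952) + 2220010) = 1/(2306595 + 2220010) = 1/4526605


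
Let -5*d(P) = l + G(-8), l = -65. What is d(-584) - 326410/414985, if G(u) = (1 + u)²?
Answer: 1001542/414985 ≈ 2.4134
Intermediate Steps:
d(P) = 16/5 (d(P) = -(-65 + (1 - 8)²)/5 = -(-65 + (-7)²)/5 = -(-65 + 49)/5 = -⅕*(-16) = 16/5)
d(-584) - 326410/414985 = 16/5 - 326410/414985 = 16/5 - 1*65282/82997 = 16/5 - 65282/82997 = 1001542/414985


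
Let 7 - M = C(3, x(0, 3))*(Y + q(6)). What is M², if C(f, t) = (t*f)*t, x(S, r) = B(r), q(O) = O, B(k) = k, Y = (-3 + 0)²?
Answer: 158404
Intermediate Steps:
Y = 9 (Y = (-3)² = 9)
x(S, r) = r
C(f, t) = f*t² (C(f, t) = (f*t)*t = f*t²)
M = -398 (M = 7 - 3*3²*(9 + 6) = 7 - 3*9*15 = 7 - 27*15 = 7 - 1*405 = 7 - 405 = -398)
M² = (-398)² = 158404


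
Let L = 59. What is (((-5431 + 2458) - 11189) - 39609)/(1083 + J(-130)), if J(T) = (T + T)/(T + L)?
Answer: -3817741/77153 ≈ -49.483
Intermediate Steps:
J(T) = 2*T/(59 + T) (J(T) = (T + T)/(T + 59) = (2*T)/(59 + T) = 2*T/(59 + T))
(((-5431 + 2458) - 11189) - 39609)/(1083 + J(-130)) = (((-5431 + 2458) - 11189) - 39609)/(1083 + 2*(-130)/(59 - 130)) = ((-2973 - 11189) - 39609)/(1083 + 2*(-130)/(-71)) = (-14162 - 39609)/(1083 + 2*(-130)*(-1/71)) = -53771/(1083 + 260/71) = -53771/77153/71 = -53771*71/77153 = -3817741/77153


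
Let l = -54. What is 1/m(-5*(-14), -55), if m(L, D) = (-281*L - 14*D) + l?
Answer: -1/18954 ≈ -5.2759e-5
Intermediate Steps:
m(L, D) = -54 - 281*L - 14*D (m(L, D) = (-281*L - 14*D) - 54 = -54 - 281*L - 14*D)
1/m(-5*(-14), -55) = 1/(-54 - (-1405)*(-14) - 14*(-55)) = 1/(-54 - 281*70 + 770) = 1/(-54 - 19670 + 770) = 1/(-18954) = -1/18954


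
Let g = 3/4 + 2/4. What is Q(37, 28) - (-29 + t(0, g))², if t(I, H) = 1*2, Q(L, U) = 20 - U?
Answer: -737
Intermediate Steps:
g = 5/4 (g = 3*(¼) + 2*(¼) = ¾ + ½ = 5/4 ≈ 1.2500)
t(I, H) = 2
Q(37, 28) - (-29 + t(0, g))² = (20 - 1*28) - (-29 + 2)² = (20 - 28) - 1*(-27)² = -8 - 1*729 = -8 - 729 = -737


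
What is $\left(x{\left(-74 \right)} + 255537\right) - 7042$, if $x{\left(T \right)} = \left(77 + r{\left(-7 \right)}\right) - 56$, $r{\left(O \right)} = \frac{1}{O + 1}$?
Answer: $\frac{1491095}{6} \approx 2.4852 \cdot 10^{5}$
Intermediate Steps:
$r{\left(O \right)} = \frac{1}{1 + O}$
$x{\left(T \right)} = \frac{125}{6}$ ($x{\left(T \right)} = \left(77 + \frac{1}{1 - 7}\right) - 56 = \left(77 + \frac{1}{-6}\right) - 56 = \left(77 - \frac{1}{6}\right) - 56 = \frac{461}{6} - 56 = \frac{125}{6}$)
$\left(x{\left(-74 \right)} + 255537\right) - 7042 = \left(\frac{125}{6} + 255537\right) - 7042 = \frac{1533347}{6} - 7042 = \frac{1491095}{6}$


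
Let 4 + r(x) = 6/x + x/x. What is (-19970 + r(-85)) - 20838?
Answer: -3468941/85 ≈ -40811.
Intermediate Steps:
r(x) = -3 + 6/x (r(x) = -4 + (6/x + x/x) = -4 + (6/x + 1) = -4 + (1 + 6/x) = -3 + 6/x)
(-19970 + r(-85)) - 20838 = (-19970 + (-3 + 6/(-85))) - 20838 = (-19970 + (-3 + 6*(-1/85))) - 20838 = (-19970 + (-3 - 6/85)) - 20838 = (-19970 - 261/85) - 20838 = -1697711/85 - 20838 = -3468941/85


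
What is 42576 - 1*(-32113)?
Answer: 74689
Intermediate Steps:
42576 - 1*(-32113) = 42576 + 32113 = 74689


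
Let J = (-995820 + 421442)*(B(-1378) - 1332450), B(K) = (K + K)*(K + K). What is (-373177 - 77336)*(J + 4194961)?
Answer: 1620664030173925611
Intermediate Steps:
B(K) = 4*K² (B(K) = (2*K)*(2*K) = 4*K²)
J = -3597378810508 (J = (-995820 + 421442)*(4*(-1378)² - 1332450) = -574378*(4*1898884 - 1332450) = -574378*(7595536 - 1332450) = -574378*6263086 = -3597378810508)
(-373177 - 77336)*(J + 4194961) = (-373177 - 77336)*(-3597378810508 + 4194961) = -450513*(-3597374615547) = 1620664030173925611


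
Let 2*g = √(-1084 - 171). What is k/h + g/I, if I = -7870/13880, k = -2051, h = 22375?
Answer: -2051/22375 - 694*I*√1255/787 ≈ -0.091665 - 31.24*I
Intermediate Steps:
g = I*√1255/2 (g = √(-1084 - 171)/2 = √(-1255)/2 = (I*√1255)/2 = I*√1255/2 ≈ 17.713*I)
I = -787/1388 (I = -7870*1/13880 = -787/1388 ≈ -0.56700)
k/h + g/I = -2051/22375 + (I*√1255/2)/(-787/1388) = -2051*1/22375 + (I*√1255/2)*(-1388/787) = -2051/22375 - 694*I*√1255/787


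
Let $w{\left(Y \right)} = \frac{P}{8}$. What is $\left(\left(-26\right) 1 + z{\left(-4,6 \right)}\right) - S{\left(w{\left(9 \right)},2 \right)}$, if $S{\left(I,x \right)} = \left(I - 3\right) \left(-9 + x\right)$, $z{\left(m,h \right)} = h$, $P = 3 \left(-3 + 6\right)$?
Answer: $- \frac{265}{8} \approx -33.125$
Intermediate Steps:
$P = 9$ ($P = 3 \cdot 3 = 9$)
$w{\left(Y \right)} = \frac{9}{8}$
$S{\left(I,x \right)} = \left(-9 + x\right) \left(-3 + I\right)$ ($S{\left(I,x \right)} = \left(-3 + I\right) \left(-9 + x\right) = \left(-9 + x\right) \left(-3 + I\right)$)
$\left(\left(-26\right) 1 + z{\left(-4,6 \right)}\right) - S{\left(w{\left(9 \right)},2 \right)} = \left(\left(-26\right) 1 + 6\right) - \left(27 - \frac{81}{8} - 6 + \frac{9}{8} \cdot 2\right) = \left(-26 + 6\right) - \left(27 - \frac{81}{8} - 6 + \frac{9}{4}\right) = -20 - \frac{105}{8} = - \frac{265}{8}$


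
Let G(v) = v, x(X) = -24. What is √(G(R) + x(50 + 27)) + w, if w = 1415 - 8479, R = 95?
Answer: -7064 + √71 ≈ -7055.6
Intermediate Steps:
w = -7064
√(G(R) + x(50 + 27)) + w = √(95 - 24) - 7064 = √71 - 7064 = -7064 + √71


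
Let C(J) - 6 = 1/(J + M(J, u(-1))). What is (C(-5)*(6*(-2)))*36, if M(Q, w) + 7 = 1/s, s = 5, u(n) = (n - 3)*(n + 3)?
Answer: -150768/59 ≈ -2555.4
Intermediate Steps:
u(n) = (-3 + n)*(3 + n)
M(Q, w) = -34/5 (M(Q, w) = -7 + 1/5 = -7 + ⅕ = -34/5)
C(J) = 6 + 1/(-34/5 + J) (C(J) = 6 + 1/(J - 34/5) = 6 + 1/(-34/5 + J))
(C(-5)*(6*(-2)))*36 = (((-199 + 30*(-5))/(-34 + 5*(-5)))*(6*(-2)))*36 = (((-199 - 150)/(-34 - 25))*(-12))*36 = ((-349/(-59))*(-12))*36 = (-1/59*(-349)*(-12))*36 = ((349/59)*(-12))*36 = -4188/59*36 = -150768/59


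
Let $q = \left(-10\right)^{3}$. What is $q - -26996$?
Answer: $25996$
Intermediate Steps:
$q = -1000$
$q - -26996 = -1000 - -26996 = -1000 + 26996 = 25996$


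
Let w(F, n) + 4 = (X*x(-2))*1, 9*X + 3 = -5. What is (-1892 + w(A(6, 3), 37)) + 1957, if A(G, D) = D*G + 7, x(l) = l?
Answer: 565/9 ≈ 62.778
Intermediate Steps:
X = -8/9 (X = -⅓ + (⅑)*(-5) = -⅓ - 5/9 = -8/9 ≈ -0.88889)
A(G, D) = 7 + D*G
w(F, n) = -20/9 (w(F, n) = -4 - 8/9*(-2)*1 = -4 + (16/9)*1 = -4 + 16/9 = -20/9)
(-1892 + w(A(6, 3), 37)) + 1957 = (-1892 - 20/9) + 1957 = -17048/9 + 1957 = 565/9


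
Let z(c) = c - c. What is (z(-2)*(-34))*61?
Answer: 0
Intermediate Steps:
z(c) = 0
(z(-2)*(-34))*61 = (0*(-34))*61 = 0*61 = 0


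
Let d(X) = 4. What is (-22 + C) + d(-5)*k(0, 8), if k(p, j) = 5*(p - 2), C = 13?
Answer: -49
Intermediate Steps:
k(p, j) = -10 + 5*p (k(p, j) = 5*(-2 + p) = -10 + 5*p)
(-22 + C) + d(-5)*k(0, 8) = (-22 + 13) + 4*(-10 + 5*0) = -9 + 4*(-10 + 0) = -9 + 4*(-10) = -9 - 40 = -49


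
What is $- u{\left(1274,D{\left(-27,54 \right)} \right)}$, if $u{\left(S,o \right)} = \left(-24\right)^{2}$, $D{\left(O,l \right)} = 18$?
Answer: $-576$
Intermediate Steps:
$u{\left(S,o \right)} = 576$
$- u{\left(1274,D{\left(-27,54 \right)} \right)} = \left(-1\right) 576 = -576$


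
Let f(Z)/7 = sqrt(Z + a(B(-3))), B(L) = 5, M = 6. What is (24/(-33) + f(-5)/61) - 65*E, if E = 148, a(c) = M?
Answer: -6455431/671 ≈ -9620.6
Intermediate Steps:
a(c) = 6
f(Z) = 7*sqrt(6 + Z) (f(Z) = 7*sqrt(Z + 6) = 7*sqrt(6 + Z))
(24/(-33) + f(-5)/61) - 65*E = (24/(-33) + (7*sqrt(6 - 5))/61) - 65*148 = (24*(-1/33) + (7*sqrt(1))*(1/61)) - 9620 = (-8/11 + (7*1)*(1/61)) - 9620 = (-8/11 + 7*(1/61)) - 9620 = (-8/11 + 7/61) - 9620 = -411/671 - 9620 = -6455431/671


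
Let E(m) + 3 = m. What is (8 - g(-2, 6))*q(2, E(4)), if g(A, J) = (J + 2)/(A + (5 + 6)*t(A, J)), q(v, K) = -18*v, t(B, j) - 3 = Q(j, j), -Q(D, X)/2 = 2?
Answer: -4032/13 ≈ -310.15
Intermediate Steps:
Q(D, X) = -4 (Q(D, X) = -2*2 = -4)
t(B, j) = -1 (t(B, j) = 3 - 4 = -1)
E(m) = -3 + m
g(A, J) = (2 + J)/(-11 + A) (g(A, J) = (J + 2)/(A + (5 + 6)*(-1)) = (2 + J)/(A + 11*(-1)) = (2 + J)/(A - 11) = (2 + J)/(-11 + A))
(8 - g(-2, 6))*q(2, E(4)) = (8 - (2 + 6)/(-11 - 2))*(-18*2) = (8 - 8/(-13))*(-36) = (8 - (-1)*8/13)*(-36) = (8 - 1*(-8/13))*(-36) = (8 + 8/13)*(-36) = (112/13)*(-36) = -4032/13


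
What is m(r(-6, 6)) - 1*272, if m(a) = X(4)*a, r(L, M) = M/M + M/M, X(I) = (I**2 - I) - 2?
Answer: -252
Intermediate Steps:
X(I) = -2 + I**2 - I
r(L, M) = 2 (r(L, M) = 1 + 1 = 2)
m(a) = 10*a (m(a) = (-2 + 4**2 - 1*4)*a = (-2 + 16 - 4)*a = 10*a)
m(r(-6, 6)) - 1*272 = 10*2 - 1*272 = 20 - 272 = -252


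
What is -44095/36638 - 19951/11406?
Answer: -308478077/104473257 ≈ -2.9527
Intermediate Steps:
-44095/36638 - 19951/11406 = -308478077/104473257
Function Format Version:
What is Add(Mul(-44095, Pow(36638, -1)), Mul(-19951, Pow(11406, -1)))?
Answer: Rational(-308478077, 104473257) ≈ -2.9527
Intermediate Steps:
Add(Mul(-44095, Pow(36638, -1)), Mul(-19951, Pow(11406, -1))) = Add(Mul(-44095, Rational(1, 36638)), Mul(-19951, Rational(1, 11406))) = Add(Rational(-44095, 36638), Rational(-19951, 11406)) = Rational(-308478077, 104473257)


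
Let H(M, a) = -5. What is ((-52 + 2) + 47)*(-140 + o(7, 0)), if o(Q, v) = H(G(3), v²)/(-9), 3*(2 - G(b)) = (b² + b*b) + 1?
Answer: 1255/3 ≈ 418.33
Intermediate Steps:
G(b) = 5/3 - 2*b²/3 (G(b) = 2 - ((b² + b*b) + 1)/3 = 2 - ((b² + b²) + 1)/3 = 2 - (2*b² + 1)/3 = 2 - (1 + 2*b²)/3 = 2 + (-⅓ - 2*b²/3) = 5/3 - 2*b²/3)
o(Q, v) = 5/9 (o(Q, v) = -5/(-9) = -5*(-⅑) = 5/9)
((-52 + 2) + 47)*(-140 + o(7, 0)) = ((-52 + 2) + 47)*(-140 + 5/9) = (-50 + 47)*(-1255/9) = -3*(-1255/9) = 1255/3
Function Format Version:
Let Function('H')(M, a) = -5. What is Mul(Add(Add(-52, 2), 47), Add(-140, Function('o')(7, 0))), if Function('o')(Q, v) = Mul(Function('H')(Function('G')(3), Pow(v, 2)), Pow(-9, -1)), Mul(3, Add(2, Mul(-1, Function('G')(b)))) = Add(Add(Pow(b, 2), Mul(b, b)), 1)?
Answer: Rational(1255, 3) ≈ 418.33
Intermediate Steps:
Function('G')(b) = Add(Rational(5, 3), Mul(Rational(-2, 3), Pow(b, 2))) (Function('G')(b) = Add(2, Mul(Rational(-1, 3), Add(Add(Pow(b, 2), Mul(b, b)), 1))) = Add(2, Mul(Rational(-1, 3), Add(Add(Pow(b, 2), Pow(b, 2)), 1))) = Add(2, Mul(Rational(-1, 3), Add(Mul(2, Pow(b, 2)), 1))) = Add(2, Mul(Rational(-1, 3), Add(1, Mul(2, Pow(b, 2))))) = Add(2, Add(Rational(-1, 3), Mul(Rational(-2, 3), Pow(b, 2)))) = Add(Rational(5, 3), Mul(Rational(-2, 3), Pow(b, 2))))
Function('o')(Q, v) = Rational(5, 9) (Function('o')(Q, v) = Mul(-5, Pow(-9, -1)) = Mul(-5, Rational(-1, 9)) = Rational(5, 9))
Mul(Add(Add(-52, 2), 47), Add(-140, Function('o')(7, 0))) = Mul(Add(Add(-52, 2), 47), Add(-140, Rational(5, 9))) = Mul(Add(-50, 47), Rational(-1255, 9)) = Mul(-3, Rational(-1255, 9)) = Rational(1255, 3)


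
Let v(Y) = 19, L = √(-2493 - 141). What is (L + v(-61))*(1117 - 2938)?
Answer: -34599 - 1821*I*√2634 ≈ -34599.0 - 93458.0*I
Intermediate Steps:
L = I*√2634 (L = √(-2634) = I*√2634 ≈ 51.323*I)
(L + v(-61))*(1117 - 2938) = (I*√2634 + 19)*(1117 - 2938) = (19 + I*√2634)*(-1821) = -34599 - 1821*I*√2634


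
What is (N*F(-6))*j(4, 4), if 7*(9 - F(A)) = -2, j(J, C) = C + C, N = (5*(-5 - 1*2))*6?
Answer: -15600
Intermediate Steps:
N = -210 (N = (5*(-5 - 2))*6 = (5*(-7))*6 = -35*6 = -210)
j(J, C) = 2*C
F(A) = 65/7 (F(A) = 9 - ⅐*(-2) = 9 + 2/7 = 65/7)
(N*F(-6))*j(4, 4) = (-210*65/7)*(2*4) = -1950*8 = -15600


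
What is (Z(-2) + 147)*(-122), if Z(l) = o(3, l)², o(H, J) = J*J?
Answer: -19886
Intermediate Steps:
o(H, J) = J²
Z(l) = l⁴ (Z(l) = (l²)² = l⁴)
(Z(-2) + 147)*(-122) = ((-2)⁴ + 147)*(-122) = (16 + 147)*(-122) = 163*(-122) = -19886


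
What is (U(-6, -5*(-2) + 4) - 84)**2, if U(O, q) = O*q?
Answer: 28224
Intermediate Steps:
(U(-6, -5*(-2) + 4) - 84)**2 = (-6*(-5*(-2) + 4) - 84)**2 = (-6*(10 + 4) - 84)**2 = (-6*14 - 84)**2 = (-84 - 84)**2 = (-168)**2 = 28224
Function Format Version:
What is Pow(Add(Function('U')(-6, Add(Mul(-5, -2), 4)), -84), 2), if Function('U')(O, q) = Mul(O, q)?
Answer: 28224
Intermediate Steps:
Pow(Add(Function('U')(-6, Add(Mul(-5, -2), 4)), -84), 2) = Pow(Add(Mul(-6, Add(Mul(-5, -2), 4)), -84), 2) = Pow(Add(Mul(-6, Add(10, 4)), -84), 2) = Pow(Add(Mul(-6, 14), -84), 2) = Pow(Add(-84, -84), 2) = Pow(-168, 2) = 28224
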